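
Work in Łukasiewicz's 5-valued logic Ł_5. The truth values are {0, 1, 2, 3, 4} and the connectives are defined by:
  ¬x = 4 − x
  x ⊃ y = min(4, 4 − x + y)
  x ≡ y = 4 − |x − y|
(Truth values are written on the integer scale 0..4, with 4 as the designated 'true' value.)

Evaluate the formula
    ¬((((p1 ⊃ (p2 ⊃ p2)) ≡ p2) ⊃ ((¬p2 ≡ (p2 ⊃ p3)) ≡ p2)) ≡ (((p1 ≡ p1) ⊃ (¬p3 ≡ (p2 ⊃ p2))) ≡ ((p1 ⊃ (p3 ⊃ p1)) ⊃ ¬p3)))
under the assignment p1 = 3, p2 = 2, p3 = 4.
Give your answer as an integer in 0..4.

p2 ⊃ p2 = 2 ⊃ 2 = 4
p1 ⊃ (p2 ⊃ p2) = 3 ⊃ 4 = 4
(p1 ⊃ (p2 ⊃ p2)) ≡ p2 = 4 ≡ 2 = 2
¬p2 = ¬2 = 2
p2 ⊃ p3 = 2 ⊃ 4 = 4
¬p2 ≡ (p2 ⊃ p3) = 2 ≡ 4 = 2
(¬p2 ≡ (p2 ⊃ p3)) ≡ p2 = 2 ≡ 2 = 4
((p1 ⊃ (p2 ⊃ p2)) ≡ p2) ⊃ ((¬p2 ≡ (p2 ⊃ p3)) ≡ p2) = 2 ⊃ 4 = 4
p1 ≡ p1 = 3 ≡ 3 = 4
¬p3 = ¬4 = 0
p2 ⊃ p2 = 2 ⊃ 2 = 4
¬p3 ≡ (p2 ⊃ p2) = 0 ≡ 4 = 0
(p1 ≡ p1) ⊃ (¬p3 ≡ (p2 ⊃ p2)) = 4 ⊃ 0 = 0
p3 ⊃ p1 = 4 ⊃ 3 = 3
p1 ⊃ (p3 ⊃ p1) = 3 ⊃ 3 = 4
¬p3 = ¬4 = 0
(p1 ⊃ (p3 ⊃ p1)) ⊃ ¬p3 = 4 ⊃ 0 = 0
((p1 ≡ p1) ⊃ (¬p3 ≡ (p2 ⊃ p2))) ≡ ((p1 ⊃ (p3 ⊃ p1)) ⊃ ¬p3) = 0 ≡ 0 = 4
(((p1 ⊃ (p2 ⊃ p2)) ≡ p2) ⊃ ((¬p2 ≡ (p2 ⊃ p3)) ≡ p2)) ≡ (((p1 ≡ p1) ⊃ (¬p3 ≡ (p2 ⊃ p2))) ≡ ((p1 ⊃ (p3 ⊃ p1)) ⊃ ¬p3)) = 4 ≡ 4 = 4
¬((((p1 ⊃ (p2 ⊃ p2)) ≡ p2) ⊃ ((¬p2 ≡ (p2 ⊃ p3)) ≡ p2)) ≡ (((p1 ≡ p1) ⊃ (¬p3 ≡ (p2 ⊃ p2))) ≡ ((p1 ⊃ (p3 ⊃ p1)) ⊃ ¬p3))) = ¬4 = 0

0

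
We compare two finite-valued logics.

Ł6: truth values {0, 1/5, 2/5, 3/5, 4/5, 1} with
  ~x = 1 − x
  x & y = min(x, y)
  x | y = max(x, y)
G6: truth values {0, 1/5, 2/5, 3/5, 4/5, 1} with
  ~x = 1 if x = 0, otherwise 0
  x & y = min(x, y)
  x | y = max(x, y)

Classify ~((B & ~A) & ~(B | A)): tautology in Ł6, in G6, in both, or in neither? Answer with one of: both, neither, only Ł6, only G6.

only G6

In Ł6: at A = 0, B = 1/5 the value is 4/5 — not a tautology.
In G6: every assignment gives 1 — tautology.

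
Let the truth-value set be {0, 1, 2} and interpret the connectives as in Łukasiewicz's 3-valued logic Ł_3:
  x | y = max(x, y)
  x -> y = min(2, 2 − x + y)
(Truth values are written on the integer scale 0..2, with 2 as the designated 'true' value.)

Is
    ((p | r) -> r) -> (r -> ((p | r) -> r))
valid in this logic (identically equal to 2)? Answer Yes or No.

Yes

p = 0, r = 0 ↦ 2
p = 0, r = 1 ↦ 2
p = 0, r = 2 ↦ 2
p = 1, r = 0 ↦ 2
p = 1, r = 1 ↦ 2
p = 1, r = 2 ↦ 2
p = 2, r = 0 ↦ 2
p = 2, r = 1 ↦ 2
p = 2, r = 2 ↦ 2
Every assignment gives a value ≥ 2.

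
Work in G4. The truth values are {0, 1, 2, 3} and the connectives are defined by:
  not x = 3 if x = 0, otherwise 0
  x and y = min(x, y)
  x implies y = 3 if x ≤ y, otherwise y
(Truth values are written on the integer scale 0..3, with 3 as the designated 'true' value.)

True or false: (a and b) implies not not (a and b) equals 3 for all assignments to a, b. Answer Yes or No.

a = 0, b = 0 ↦ 3
a = 0, b = 1 ↦ 3
a = 0, b = 2 ↦ 3
a = 0, b = 3 ↦ 3
a = 1, b = 0 ↦ 3
a = 1, b = 1 ↦ 3
a = 1, b = 2 ↦ 3
a = 1, b = 3 ↦ 3
a = 2, b = 0 ↦ 3
a = 2, b = 1 ↦ 3
a = 2, b = 2 ↦ 3
a = 2, b = 3 ↦ 3
a = 3, b = 0 ↦ 3
a = 3, b = 1 ↦ 3
a = 3, b = 2 ↦ 3
a = 3, b = 3 ↦ 3
Every assignment gives a value ≥ 3.

Yes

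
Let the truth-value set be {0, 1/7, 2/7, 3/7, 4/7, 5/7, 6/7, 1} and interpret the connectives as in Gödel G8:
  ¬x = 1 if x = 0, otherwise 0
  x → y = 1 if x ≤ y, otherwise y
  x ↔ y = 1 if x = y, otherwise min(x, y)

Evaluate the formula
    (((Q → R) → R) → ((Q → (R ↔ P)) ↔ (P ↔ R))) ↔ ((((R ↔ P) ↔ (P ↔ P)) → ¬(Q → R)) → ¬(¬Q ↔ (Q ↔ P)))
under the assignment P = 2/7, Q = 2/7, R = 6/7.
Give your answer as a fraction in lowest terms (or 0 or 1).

2/7

Q → R = 2/7 → 6/7 = 1
(Q → R) → R = 1 → 6/7 = 6/7
R ↔ P = 6/7 ↔ 2/7 = 2/7
Q → (R ↔ P) = 2/7 → 2/7 = 1
P ↔ R = 2/7 ↔ 6/7 = 2/7
(Q → (R ↔ P)) ↔ (P ↔ R) = 1 ↔ 2/7 = 2/7
((Q → R) → R) → ((Q → (R ↔ P)) ↔ (P ↔ R)) = 6/7 → 2/7 = 2/7
R ↔ P = 6/7 ↔ 2/7 = 2/7
P ↔ P = 2/7 ↔ 2/7 = 1
(R ↔ P) ↔ (P ↔ P) = 2/7 ↔ 1 = 2/7
Q → R = 2/7 → 6/7 = 1
¬(Q → R) = ¬1 = 0
((R ↔ P) ↔ (P ↔ P)) → ¬(Q → R) = 2/7 → 0 = 0
¬Q = ¬2/7 = 0
Q ↔ P = 2/7 ↔ 2/7 = 1
¬Q ↔ (Q ↔ P) = 0 ↔ 1 = 0
¬(¬Q ↔ (Q ↔ P)) = ¬0 = 1
(((R ↔ P) ↔ (P ↔ P)) → ¬(Q → R)) → ¬(¬Q ↔ (Q ↔ P)) = 0 → 1 = 1
(((Q → R) → R) → ((Q → (R ↔ P)) ↔ (P ↔ R))) ↔ ((((R ↔ P) ↔ (P ↔ P)) → ¬(Q → R)) → ¬(¬Q ↔ (Q ↔ P))) = 2/7 ↔ 1 = 2/7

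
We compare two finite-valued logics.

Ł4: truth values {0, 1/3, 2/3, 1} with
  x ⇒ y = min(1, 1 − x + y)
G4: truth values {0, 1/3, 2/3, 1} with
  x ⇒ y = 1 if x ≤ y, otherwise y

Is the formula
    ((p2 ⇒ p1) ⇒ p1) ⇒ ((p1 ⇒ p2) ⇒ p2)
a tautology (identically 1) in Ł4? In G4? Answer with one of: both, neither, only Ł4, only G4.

In Ł4: every assignment gives 1 — tautology.
In G4: at p1 = 0, p2 = 1/3 the value is 1/3 — not a tautology.

only Ł4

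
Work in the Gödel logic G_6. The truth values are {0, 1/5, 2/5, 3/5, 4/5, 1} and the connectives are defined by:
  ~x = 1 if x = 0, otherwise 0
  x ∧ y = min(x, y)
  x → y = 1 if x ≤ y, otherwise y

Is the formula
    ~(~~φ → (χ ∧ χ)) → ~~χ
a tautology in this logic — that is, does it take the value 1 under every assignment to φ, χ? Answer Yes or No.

No

Counterexample: take φ = 1/5, χ = 0.
~φ = ~1/5 = 0
~~φ = ~0 = 1
χ ∧ χ = 0 ∧ 0 = 0
~~φ → (χ ∧ χ) = 1 → 0 = 0
~(~~φ → (χ ∧ χ)) = ~0 = 1
~χ = ~0 = 1
~~χ = ~1 = 0
~(~~φ → (χ ∧ χ)) → ~~χ = 1 → 0 = 0
This gives 0 ≠ 1.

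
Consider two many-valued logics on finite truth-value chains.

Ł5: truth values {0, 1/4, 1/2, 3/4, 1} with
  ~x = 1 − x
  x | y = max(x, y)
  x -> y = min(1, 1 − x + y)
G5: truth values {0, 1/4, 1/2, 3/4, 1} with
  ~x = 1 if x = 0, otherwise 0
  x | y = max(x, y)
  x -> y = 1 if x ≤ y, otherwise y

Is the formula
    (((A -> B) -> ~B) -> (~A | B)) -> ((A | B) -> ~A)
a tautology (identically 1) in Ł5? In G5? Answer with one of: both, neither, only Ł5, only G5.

neither

In Ł5: at A = 1/4, B = 1 the value is 3/4 — not a tautology.
In G5: at A = 1/4, B = 1/4 the value is 0 — not a tautology.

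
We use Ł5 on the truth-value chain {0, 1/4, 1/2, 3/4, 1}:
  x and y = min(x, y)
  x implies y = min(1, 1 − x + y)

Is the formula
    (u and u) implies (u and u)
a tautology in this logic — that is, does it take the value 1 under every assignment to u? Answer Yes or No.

u = 0 ↦ 1
u = 1/4 ↦ 1
u = 1/2 ↦ 1
u = 3/4 ↦ 1
u = 1 ↦ 1
Every assignment gives a value ≥ 1.

Yes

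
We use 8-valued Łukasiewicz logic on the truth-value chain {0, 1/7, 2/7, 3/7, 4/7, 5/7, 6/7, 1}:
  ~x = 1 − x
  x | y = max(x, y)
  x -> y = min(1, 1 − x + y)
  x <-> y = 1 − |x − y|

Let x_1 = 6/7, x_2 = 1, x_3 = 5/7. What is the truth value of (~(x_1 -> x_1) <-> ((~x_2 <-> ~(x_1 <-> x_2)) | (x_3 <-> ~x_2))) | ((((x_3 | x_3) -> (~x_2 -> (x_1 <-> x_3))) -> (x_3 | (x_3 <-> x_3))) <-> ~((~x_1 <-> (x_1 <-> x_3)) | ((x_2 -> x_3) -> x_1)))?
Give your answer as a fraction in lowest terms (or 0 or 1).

x_1 -> x_1 = 6/7 -> 6/7 = 1
~(x_1 -> x_1) = ~1 = 0
~x_2 = ~1 = 0
x_1 <-> x_2 = 6/7 <-> 1 = 6/7
~(x_1 <-> x_2) = ~6/7 = 1/7
~x_2 <-> ~(x_1 <-> x_2) = 0 <-> 1/7 = 6/7
~x_2 = ~1 = 0
x_3 <-> ~x_2 = 5/7 <-> 0 = 2/7
(~x_2 <-> ~(x_1 <-> x_2)) | (x_3 <-> ~x_2) = 6/7 | 2/7 = 6/7
~(x_1 -> x_1) <-> ((~x_2 <-> ~(x_1 <-> x_2)) | (x_3 <-> ~x_2)) = 0 <-> 6/7 = 1/7
x_3 | x_3 = 5/7 | 5/7 = 5/7
~x_2 = ~1 = 0
x_1 <-> x_3 = 6/7 <-> 5/7 = 6/7
~x_2 -> (x_1 <-> x_3) = 0 -> 6/7 = 1
(x_3 | x_3) -> (~x_2 -> (x_1 <-> x_3)) = 5/7 -> 1 = 1
x_3 <-> x_3 = 5/7 <-> 5/7 = 1
x_3 | (x_3 <-> x_3) = 5/7 | 1 = 1
((x_3 | x_3) -> (~x_2 -> (x_1 <-> x_3))) -> (x_3 | (x_3 <-> x_3)) = 1 -> 1 = 1
~x_1 = ~6/7 = 1/7
x_1 <-> x_3 = 6/7 <-> 5/7 = 6/7
~x_1 <-> (x_1 <-> x_3) = 1/7 <-> 6/7 = 2/7
x_2 -> x_3 = 1 -> 5/7 = 5/7
(x_2 -> x_3) -> x_1 = 5/7 -> 6/7 = 1
(~x_1 <-> (x_1 <-> x_3)) | ((x_2 -> x_3) -> x_1) = 2/7 | 1 = 1
~((~x_1 <-> (x_1 <-> x_3)) | ((x_2 -> x_3) -> x_1)) = ~1 = 0
(((x_3 | x_3) -> (~x_2 -> (x_1 <-> x_3))) -> (x_3 | (x_3 <-> x_3))) <-> ~((~x_1 <-> (x_1 <-> x_3)) | ((x_2 -> x_3) -> x_1)) = 1 <-> 0 = 0
(~(x_1 -> x_1) <-> ((~x_2 <-> ~(x_1 <-> x_2)) | (x_3 <-> ~x_2))) | ((((x_3 | x_3) -> (~x_2 -> (x_1 <-> x_3))) -> (x_3 | (x_3 <-> x_3))) <-> ~((~x_1 <-> (x_1 <-> x_3)) | ((x_2 -> x_3) -> x_1))) = 1/7 | 0 = 1/7

1/7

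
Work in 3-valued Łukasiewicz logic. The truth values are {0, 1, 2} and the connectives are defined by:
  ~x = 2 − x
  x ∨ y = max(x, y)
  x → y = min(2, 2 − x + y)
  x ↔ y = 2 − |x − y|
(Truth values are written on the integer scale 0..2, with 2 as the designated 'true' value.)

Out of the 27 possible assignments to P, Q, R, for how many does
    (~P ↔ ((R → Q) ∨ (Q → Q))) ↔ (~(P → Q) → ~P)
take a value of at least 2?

12

value 2: 12 assignments (counts)
value 1: 12 assignments
value 0: 3 assignments
So 12 of the 27 assignments meet the threshold.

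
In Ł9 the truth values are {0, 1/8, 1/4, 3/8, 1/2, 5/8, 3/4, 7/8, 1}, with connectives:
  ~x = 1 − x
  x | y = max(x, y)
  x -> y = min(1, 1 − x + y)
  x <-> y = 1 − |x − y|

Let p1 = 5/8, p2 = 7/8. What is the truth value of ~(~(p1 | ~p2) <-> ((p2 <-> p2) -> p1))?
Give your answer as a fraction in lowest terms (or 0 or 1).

~p2 = ~7/8 = 1/8
p1 | ~p2 = 5/8 | 1/8 = 5/8
~(p1 | ~p2) = ~5/8 = 3/8
p2 <-> p2 = 7/8 <-> 7/8 = 1
(p2 <-> p2) -> p1 = 1 -> 5/8 = 5/8
~(p1 | ~p2) <-> ((p2 <-> p2) -> p1) = 3/8 <-> 5/8 = 3/4
~(~(p1 | ~p2) <-> ((p2 <-> p2) -> p1)) = ~3/4 = 1/4

1/4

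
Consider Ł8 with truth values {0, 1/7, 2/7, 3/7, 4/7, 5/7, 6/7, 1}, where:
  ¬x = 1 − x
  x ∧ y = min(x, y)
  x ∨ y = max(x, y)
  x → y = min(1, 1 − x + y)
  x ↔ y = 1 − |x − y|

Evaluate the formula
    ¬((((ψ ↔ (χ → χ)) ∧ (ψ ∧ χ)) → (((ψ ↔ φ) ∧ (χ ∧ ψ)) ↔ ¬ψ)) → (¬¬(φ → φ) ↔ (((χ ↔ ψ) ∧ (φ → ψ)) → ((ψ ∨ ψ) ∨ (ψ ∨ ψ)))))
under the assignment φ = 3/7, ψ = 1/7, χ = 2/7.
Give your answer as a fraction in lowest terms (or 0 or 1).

χ → χ = 2/7 → 2/7 = 1
ψ ↔ (χ → χ) = 1/7 ↔ 1 = 1/7
ψ ∧ χ = 1/7 ∧ 2/7 = 1/7
(ψ ↔ (χ → χ)) ∧ (ψ ∧ χ) = 1/7 ∧ 1/7 = 1/7
ψ ↔ φ = 1/7 ↔ 3/7 = 5/7
χ ∧ ψ = 2/7 ∧ 1/7 = 1/7
(ψ ↔ φ) ∧ (χ ∧ ψ) = 5/7 ∧ 1/7 = 1/7
¬ψ = ¬1/7 = 6/7
((ψ ↔ φ) ∧ (χ ∧ ψ)) ↔ ¬ψ = 1/7 ↔ 6/7 = 2/7
((ψ ↔ (χ → χ)) ∧ (ψ ∧ χ)) → (((ψ ↔ φ) ∧ (χ ∧ ψ)) ↔ ¬ψ) = 1/7 → 2/7 = 1
φ → φ = 3/7 → 3/7 = 1
¬(φ → φ) = ¬1 = 0
¬¬(φ → φ) = ¬0 = 1
χ ↔ ψ = 2/7 ↔ 1/7 = 6/7
φ → ψ = 3/7 → 1/7 = 5/7
(χ ↔ ψ) ∧ (φ → ψ) = 6/7 ∧ 5/7 = 5/7
ψ ∨ ψ = 1/7 ∨ 1/7 = 1/7
ψ ∨ ψ = 1/7 ∨ 1/7 = 1/7
(ψ ∨ ψ) ∨ (ψ ∨ ψ) = 1/7 ∨ 1/7 = 1/7
((χ ↔ ψ) ∧ (φ → ψ)) → ((ψ ∨ ψ) ∨ (ψ ∨ ψ)) = 5/7 → 1/7 = 3/7
¬¬(φ → φ) ↔ (((χ ↔ ψ) ∧ (φ → ψ)) → ((ψ ∨ ψ) ∨ (ψ ∨ ψ))) = 1 ↔ 3/7 = 3/7
(((ψ ↔ (χ → χ)) ∧ (ψ ∧ χ)) → (((ψ ↔ φ) ∧ (χ ∧ ψ)) ↔ ¬ψ)) → (¬¬(φ → φ) ↔ (((χ ↔ ψ) ∧ (φ → ψ)) → ((ψ ∨ ψ) ∨ (ψ ∨ ψ)))) = 1 → 3/7 = 3/7
¬((((ψ ↔ (χ → χ)) ∧ (ψ ∧ χ)) → (((ψ ↔ φ) ∧ (χ ∧ ψ)) ↔ ¬ψ)) → (¬¬(φ → φ) ↔ (((χ ↔ ψ) ∧ (φ → ψ)) → ((ψ ∨ ψ) ∨ (ψ ∨ ψ))))) = ¬3/7 = 4/7

4/7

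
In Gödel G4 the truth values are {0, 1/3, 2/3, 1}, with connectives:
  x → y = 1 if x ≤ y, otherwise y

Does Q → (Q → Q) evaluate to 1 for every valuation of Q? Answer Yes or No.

Yes

Q = 0 ↦ 1
Q = 1/3 ↦ 1
Q = 2/3 ↦ 1
Q = 1 ↦ 1
Every assignment gives a value ≥ 1.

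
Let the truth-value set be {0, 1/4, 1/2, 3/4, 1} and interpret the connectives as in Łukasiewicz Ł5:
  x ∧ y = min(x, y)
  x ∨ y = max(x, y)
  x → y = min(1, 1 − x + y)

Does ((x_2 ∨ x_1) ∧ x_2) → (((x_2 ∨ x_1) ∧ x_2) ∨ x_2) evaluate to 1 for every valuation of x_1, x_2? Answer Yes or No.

At x_1 = 1/2, x_2 = 1, for instance:
x_2 ∨ x_1 = 1 ∨ 1/2 = 1
(x_2 ∨ x_1) ∧ x_2 = 1 ∧ 1 = 1
((x_2 ∨ x_1) ∧ x_2) ∨ x_2 = 1 ∨ 1 = 1
((x_2 ∨ x_1) ∧ x_2) → (((x_2 ∨ x_1) ∧ x_2) ∨ x_2) = 1 → 1 = 1
and checking the remaining 24 assignments likewise gives ≥ 1 in every case.

Yes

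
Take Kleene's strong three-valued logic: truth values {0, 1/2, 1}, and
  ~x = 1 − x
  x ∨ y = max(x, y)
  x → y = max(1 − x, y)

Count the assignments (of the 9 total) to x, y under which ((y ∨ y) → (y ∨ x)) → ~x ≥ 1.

x = 0, y = 0 ↦ 1  ≥
x = 0, y = 1/2 ↦ 1  ≥
x = 0, y = 1 ↦ 1  ≥
x = 1/2, y = 0 ↦ 1/2  <
x = 1/2, y = 1/2 ↦ 1/2  <
x = 1/2, y = 1 ↦ 1/2  <
x = 1, y = 0 ↦ 0  <
x = 1, y = 1/2 ↦ 0  <
x = 1, y = 1 ↦ 0  <
So 3 of the 9 assignments meet the threshold.

3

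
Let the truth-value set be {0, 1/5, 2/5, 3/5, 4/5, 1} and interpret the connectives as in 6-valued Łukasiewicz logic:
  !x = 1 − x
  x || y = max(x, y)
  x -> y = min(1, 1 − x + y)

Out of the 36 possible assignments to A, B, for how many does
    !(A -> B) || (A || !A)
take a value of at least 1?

12

value 1: 12 assignments (counts)
value 4/5: 12 assignments
value 3/5: 12 assignments
So 12 of the 36 assignments meet the threshold.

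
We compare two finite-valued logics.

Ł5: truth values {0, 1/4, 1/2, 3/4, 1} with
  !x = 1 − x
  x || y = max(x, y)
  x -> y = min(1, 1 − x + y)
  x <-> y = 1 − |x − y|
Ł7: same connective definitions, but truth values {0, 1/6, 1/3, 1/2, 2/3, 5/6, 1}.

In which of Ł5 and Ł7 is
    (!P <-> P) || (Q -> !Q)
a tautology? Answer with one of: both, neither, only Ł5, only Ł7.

In Ł5: at P = 0, Q = 3/4 the value is 1/2 — not a tautology.
In Ł7: at P = 0, Q = 2/3 the value is 2/3 — not a tautology.

neither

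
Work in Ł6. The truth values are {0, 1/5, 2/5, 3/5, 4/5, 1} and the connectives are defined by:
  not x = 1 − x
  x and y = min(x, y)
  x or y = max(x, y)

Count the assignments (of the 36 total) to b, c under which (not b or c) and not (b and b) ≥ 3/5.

value 1: 6 assignments (counts)
value 4/5: 6 assignments (counts)
value 3/5: 6 assignments (counts)
value 2/5: 6 assignments
value 1/5: 6 assignments
value 0: 6 assignments
So 18 of the 36 assignments meet the threshold.

18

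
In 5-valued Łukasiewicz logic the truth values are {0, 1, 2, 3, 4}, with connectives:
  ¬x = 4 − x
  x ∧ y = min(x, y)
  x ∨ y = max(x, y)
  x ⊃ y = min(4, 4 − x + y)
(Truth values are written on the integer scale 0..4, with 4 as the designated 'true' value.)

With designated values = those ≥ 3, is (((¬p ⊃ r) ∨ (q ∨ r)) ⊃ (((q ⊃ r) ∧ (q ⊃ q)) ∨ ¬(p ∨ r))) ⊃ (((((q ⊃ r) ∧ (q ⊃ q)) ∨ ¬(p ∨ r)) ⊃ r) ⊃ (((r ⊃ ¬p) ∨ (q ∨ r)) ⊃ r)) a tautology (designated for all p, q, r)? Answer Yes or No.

Counterexample: take p = 2, q = 2, r = 0.
¬p = ¬2 = 2
¬p ⊃ r = 2 ⊃ 0 = 2
q ∨ r = 2 ∨ 0 = 2
(¬p ⊃ r) ∨ (q ∨ r) = 2 ∨ 2 = 2
q ⊃ r = 2 ⊃ 0 = 2
q ⊃ q = 2 ⊃ 2 = 4
(q ⊃ r) ∧ (q ⊃ q) = 2 ∧ 4 = 2
p ∨ r = 2 ∨ 0 = 2
¬(p ∨ r) = ¬2 = 2
((q ⊃ r) ∧ (q ⊃ q)) ∨ ¬(p ∨ r) = 2 ∨ 2 = 2
((¬p ⊃ r) ∨ (q ∨ r)) ⊃ (((q ⊃ r) ∧ (q ⊃ q)) ∨ ¬(p ∨ r)) = 2 ⊃ 2 = 4
q ⊃ r = 2 ⊃ 0 = 2
q ⊃ q = 2 ⊃ 2 = 4
(q ⊃ r) ∧ (q ⊃ q) = 2 ∧ 4 = 2
p ∨ r = 2 ∨ 0 = 2
¬(p ∨ r) = ¬2 = 2
((q ⊃ r) ∧ (q ⊃ q)) ∨ ¬(p ∨ r) = 2 ∨ 2 = 2
(((q ⊃ r) ∧ (q ⊃ q)) ∨ ¬(p ∨ r)) ⊃ r = 2 ⊃ 0 = 2
¬p = ¬2 = 2
r ⊃ ¬p = 0 ⊃ 2 = 4
q ∨ r = 2 ∨ 0 = 2
(r ⊃ ¬p) ∨ (q ∨ r) = 4 ∨ 2 = 4
((r ⊃ ¬p) ∨ (q ∨ r)) ⊃ r = 4 ⊃ 0 = 0
((((q ⊃ r) ∧ (q ⊃ q)) ∨ ¬(p ∨ r)) ⊃ r) ⊃ (((r ⊃ ¬p) ∨ (q ∨ r)) ⊃ r) = 2 ⊃ 0 = 2
(((¬p ⊃ r) ∨ (q ∨ r)) ⊃ (((q ⊃ r) ∧ (q ⊃ q)) ∨ ¬(p ∨ r))) ⊃ (((((q ⊃ r) ∧ (q ⊃ q)) ∨ ¬(p ∨ r)) ⊃ r) ⊃ (((r ⊃ ¬p) ∨ (q ∨ r)) ⊃ r)) = 4 ⊃ 2 = 2
This gives 2, which is below 3.

No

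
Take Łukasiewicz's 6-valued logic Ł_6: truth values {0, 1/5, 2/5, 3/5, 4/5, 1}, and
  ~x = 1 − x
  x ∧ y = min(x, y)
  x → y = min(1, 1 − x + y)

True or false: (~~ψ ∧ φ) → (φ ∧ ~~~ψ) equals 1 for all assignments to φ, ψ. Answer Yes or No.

No

Counterexample: take φ = 1/5, ψ = 1.
~ψ = ~1 = 0
~~ψ = ~0 = 1
~~ψ ∧ φ = 1 ∧ 1/5 = 1/5
~ψ = ~1 = 0
~~ψ = ~0 = 1
~~~ψ = ~1 = 0
φ ∧ ~~~ψ = 1/5 ∧ 0 = 0
(~~ψ ∧ φ) → (φ ∧ ~~~ψ) = 1/5 → 0 = 4/5
This gives 4/5 ≠ 1.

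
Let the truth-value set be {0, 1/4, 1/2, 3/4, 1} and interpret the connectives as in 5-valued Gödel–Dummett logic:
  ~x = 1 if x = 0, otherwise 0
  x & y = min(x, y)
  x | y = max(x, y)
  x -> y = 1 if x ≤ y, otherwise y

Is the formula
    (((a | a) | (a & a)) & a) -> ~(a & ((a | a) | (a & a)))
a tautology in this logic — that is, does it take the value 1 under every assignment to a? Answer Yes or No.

No

Counterexample: take a = 1/4.
a | a = 1/4 | 1/4 = 1/4
a & a = 1/4 & 1/4 = 1/4
(a | a) | (a & a) = 1/4 | 1/4 = 1/4
((a | a) | (a & a)) & a = 1/4 & 1/4 = 1/4
a & ((a | a) | (a & a)) = 1/4 & 1/4 = 1/4
~(a & ((a | a) | (a & a))) = ~1/4 = 0
(((a | a) | (a & a)) & a) -> ~(a & ((a | a) | (a & a))) = 1/4 -> 0 = 0
This gives 0 ≠ 1.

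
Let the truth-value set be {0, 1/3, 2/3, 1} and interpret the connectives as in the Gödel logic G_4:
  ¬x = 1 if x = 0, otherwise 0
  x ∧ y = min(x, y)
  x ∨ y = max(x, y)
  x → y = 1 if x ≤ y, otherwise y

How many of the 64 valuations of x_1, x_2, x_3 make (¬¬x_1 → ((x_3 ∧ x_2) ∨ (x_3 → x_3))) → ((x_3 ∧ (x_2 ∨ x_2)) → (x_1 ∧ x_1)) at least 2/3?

value 1: 50 assignments (counts)
value 2/3: 1 assignment (counts)
value 1/3: 4 assignments
value 0: 9 assignments
So 51 of the 64 assignments meet the threshold.

51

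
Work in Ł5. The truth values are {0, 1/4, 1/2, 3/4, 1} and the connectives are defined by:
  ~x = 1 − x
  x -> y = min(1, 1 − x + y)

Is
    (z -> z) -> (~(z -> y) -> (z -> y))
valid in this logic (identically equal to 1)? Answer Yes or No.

No

Counterexample: take y = 0, z = 3/4.
z -> z = 3/4 -> 3/4 = 1
z -> y = 3/4 -> 0 = 1/4
~(z -> y) = ~1/4 = 3/4
z -> y = 3/4 -> 0 = 1/4
~(z -> y) -> (z -> y) = 3/4 -> 1/4 = 1/2
(z -> z) -> (~(z -> y) -> (z -> y)) = 1 -> 1/2 = 1/2
This gives 1/2 ≠ 1.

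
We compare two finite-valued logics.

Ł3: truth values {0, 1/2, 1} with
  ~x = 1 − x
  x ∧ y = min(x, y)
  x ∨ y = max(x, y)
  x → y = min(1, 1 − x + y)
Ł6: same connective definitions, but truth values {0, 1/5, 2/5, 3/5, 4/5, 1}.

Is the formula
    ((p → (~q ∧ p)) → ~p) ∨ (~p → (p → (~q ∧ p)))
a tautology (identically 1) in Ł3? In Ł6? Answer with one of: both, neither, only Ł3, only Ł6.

both

In Ł3: every assignment gives 1 — tautology.
In Ł6: every assignment gives 1 — tautology.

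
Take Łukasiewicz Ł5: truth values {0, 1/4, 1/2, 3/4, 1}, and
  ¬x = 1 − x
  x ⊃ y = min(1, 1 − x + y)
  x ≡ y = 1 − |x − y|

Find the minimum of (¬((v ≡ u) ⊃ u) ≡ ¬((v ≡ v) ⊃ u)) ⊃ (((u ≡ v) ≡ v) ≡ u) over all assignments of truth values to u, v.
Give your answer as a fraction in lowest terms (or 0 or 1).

Take u = 0, v = 1/2:
v ≡ u = 1/2 ≡ 0 = 1/2
(v ≡ u) ⊃ u = 1/2 ⊃ 0 = 1/2
¬((v ≡ u) ⊃ u) = ¬1/2 = 1/2
v ≡ v = 1/2 ≡ 1/2 = 1
(v ≡ v) ⊃ u = 1 ⊃ 0 = 0
¬((v ≡ v) ⊃ u) = ¬0 = 1
¬((v ≡ u) ⊃ u) ≡ ¬((v ≡ v) ⊃ u) = 1/2 ≡ 1 = 1/2
u ≡ v = 0 ≡ 1/2 = 1/2
(u ≡ v) ≡ v = 1/2 ≡ 1/2 = 1
((u ≡ v) ≡ v) ≡ u = 1 ≡ 0 = 0
(¬((v ≡ u) ⊃ u) ≡ ¬((v ≡ v) ⊃ u)) ⊃ (((u ≡ v) ≡ v) ≡ u) = 1/2 ⊃ 0 = 1/2
No assignment yields a value below 1/2, so this is the minimum.

1/2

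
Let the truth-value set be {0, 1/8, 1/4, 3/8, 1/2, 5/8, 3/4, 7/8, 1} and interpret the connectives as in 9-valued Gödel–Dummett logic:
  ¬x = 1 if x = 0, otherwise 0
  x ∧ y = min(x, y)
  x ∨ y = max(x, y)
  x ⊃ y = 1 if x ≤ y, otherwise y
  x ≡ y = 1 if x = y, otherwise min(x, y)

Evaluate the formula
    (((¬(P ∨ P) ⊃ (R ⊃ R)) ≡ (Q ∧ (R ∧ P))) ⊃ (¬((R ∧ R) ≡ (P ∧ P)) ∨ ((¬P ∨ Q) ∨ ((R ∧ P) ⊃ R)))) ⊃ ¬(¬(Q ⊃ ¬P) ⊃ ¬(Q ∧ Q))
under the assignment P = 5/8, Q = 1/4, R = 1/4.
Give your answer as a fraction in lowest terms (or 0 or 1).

1

P ∨ P = 5/8 ∨ 5/8 = 5/8
¬(P ∨ P) = ¬5/8 = 0
R ⊃ R = 1/4 ⊃ 1/4 = 1
¬(P ∨ P) ⊃ (R ⊃ R) = 0 ⊃ 1 = 1
R ∧ P = 1/4 ∧ 5/8 = 1/4
Q ∧ (R ∧ P) = 1/4 ∧ 1/4 = 1/4
(¬(P ∨ P) ⊃ (R ⊃ R)) ≡ (Q ∧ (R ∧ P)) = 1 ≡ 1/4 = 1/4
R ∧ R = 1/4 ∧ 1/4 = 1/4
P ∧ P = 5/8 ∧ 5/8 = 5/8
(R ∧ R) ≡ (P ∧ P) = 1/4 ≡ 5/8 = 1/4
¬((R ∧ R) ≡ (P ∧ P)) = ¬1/4 = 0
¬P = ¬5/8 = 0
¬P ∨ Q = 0 ∨ 1/4 = 1/4
R ∧ P = 1/4 ∧ 5/8 = 1/4
(R ∧ P) ⊃ R = 1/4 ⊃ 1/4 = 1
(¬P ∨ Q) ∨ ((R ∧ P) ⊃ R) = 1/4 ∨ 1 = 1
¬((R ∧ R) ≡ (P ∧ P)) ∨ ((¬P ∨ Q) ∨ ((R ∧ P) ⊃ R)) = 0 ∨ 1 = 1
((¬(P ∨ P) ⊃ (R ⊃ R)) ≡ (Q ∧ (R ∧ P))) ⊃ (¬((R ∧ R) ≡ (P ∧ P)) ∨ ((¬P ∨ Q) ∨ ((R ∧ P) ⊃ R))) = 1/4 ⊃ 1 = 1
¬P = ¬5/8 = 0
Q ⊃ ¬P = 1/4 ⊃ 0 = 0
¬(Q ⊃ ¬P) = ¬0 = 1
Q ∧ Q = 1/4 ∧ 1/4 = 1/4
¬(Q ∧ Q) = ¬1/4 = 0
¬(Q ⊃ ¬P) ⊃ ¬(Q ∧ Q) = 1 ⊃ 0 = 0
¬(¬(Q ⊃ ¬P) ⊃ ¬(Q ∧ Q)) = ¬0 = 1
(((¬(P ∨ P) ⊃ (R ⊃ R)) ≡ (Q ∧ (R ∧ P))) ⊃ (¬((R ∧ R) ≡ (P ∧ P)) ∨ ((¬P ∨ Q) ∨ ((R ∧ P) ⊃ R)))) ⊃ ¬(¬(Q ⊃ ¬P) ⊃ ¬(Q ∧ Q)) = 1 ⊃ 1 = 1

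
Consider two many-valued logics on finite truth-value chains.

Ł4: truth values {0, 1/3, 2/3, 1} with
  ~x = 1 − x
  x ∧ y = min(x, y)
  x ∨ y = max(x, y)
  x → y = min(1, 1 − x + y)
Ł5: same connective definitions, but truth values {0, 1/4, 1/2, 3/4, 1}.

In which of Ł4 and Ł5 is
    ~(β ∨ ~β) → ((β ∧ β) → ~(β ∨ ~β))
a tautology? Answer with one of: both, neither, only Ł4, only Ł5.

both

In Ł4: every assignment gives 1 — tautology.
In Ł5: every assignment gives 1 — tautology.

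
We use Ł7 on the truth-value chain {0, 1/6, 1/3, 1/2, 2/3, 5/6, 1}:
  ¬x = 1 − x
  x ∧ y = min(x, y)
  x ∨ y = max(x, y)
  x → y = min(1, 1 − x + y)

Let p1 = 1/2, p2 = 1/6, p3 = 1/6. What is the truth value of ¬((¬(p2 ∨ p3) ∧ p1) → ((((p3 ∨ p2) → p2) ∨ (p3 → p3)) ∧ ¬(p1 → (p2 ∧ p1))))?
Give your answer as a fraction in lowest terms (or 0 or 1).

1/6

p2 ∨ p3 = 1/6 ∨ 1/6 = 1/6
¬(p2 ∨ p3) = ¬1/6 = 5/6
¬(p2 ∨ p3) ∧ p1 = 5/6 ∧ 1/2 = 1/2
p3 ∨ p2 = 1/6 ∨ 1/6 = 1/6
(p3 ∨ p2) → p2 = 1/6 → 1/6 = 1
p3 → p3 = 1/6 → 1/6 = 1
((p3 ∨ p2) → p2) ∨ (p3 → p3) = 1 ∨ 1 = 1
p2 ∧ p1 = 1/6 ∧ 1/2 = 1/6
p1 → (p2 ∧ p1) = 1/2 → 1/6 = 2/3
¬(p1 → (p2 ∧ p1)) = ¬2/3 = 1/3
(((p3 ∨ p2) → p2) ∨ (p3 → p3)) ∧ ¬(p1 → (p2 ∧ p1)) = 1 ∧ 1/3 = 1/3
(¬(p2 ∨ p3) ∧ p1) → ((((p3 ∨ p2) → p2) ∨ (p3 → p3)) ∧ ¬(p1 → (p2 ∧ p1))) = 1/2 → 1/3 = 5/6
¬((¬(p2 ∨ p3) ∧ p1) → ((((p3 ∨ p2) → p2) ∨ (p3 → p3)) ∧ ¬(p1 → (p2 ∧ p1)))) = ¬5/6 = 1/6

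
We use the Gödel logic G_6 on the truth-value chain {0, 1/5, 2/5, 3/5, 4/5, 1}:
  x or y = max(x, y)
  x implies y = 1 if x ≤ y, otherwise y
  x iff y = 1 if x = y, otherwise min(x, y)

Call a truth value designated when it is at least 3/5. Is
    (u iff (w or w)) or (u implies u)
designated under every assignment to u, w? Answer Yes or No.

At u = 1/5, w = 3/5, for instance:
w or w = 3/5 or 3/5 = 3/5
u iff (w or w) = 1/5 iff 3/5 = 1/5
u implies u = 1/5 implies 1/5 = 1
(u iff (w or w)) or (u implies u) = 1/5 or 1 = 1
and checking the remaining 35 assignments likewise gives ≥ 3/5 in every case.

Yes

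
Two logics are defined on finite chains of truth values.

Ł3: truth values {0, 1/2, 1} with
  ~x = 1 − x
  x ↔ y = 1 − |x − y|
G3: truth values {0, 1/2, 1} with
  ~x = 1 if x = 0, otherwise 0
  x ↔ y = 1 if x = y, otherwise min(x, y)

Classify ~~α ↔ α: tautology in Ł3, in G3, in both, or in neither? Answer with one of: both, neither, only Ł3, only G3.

only Ł3

In Ł3: every assignment gives 1 — tautology.
In G3: at α = 1/2 the value is 1/2 — not a tautology.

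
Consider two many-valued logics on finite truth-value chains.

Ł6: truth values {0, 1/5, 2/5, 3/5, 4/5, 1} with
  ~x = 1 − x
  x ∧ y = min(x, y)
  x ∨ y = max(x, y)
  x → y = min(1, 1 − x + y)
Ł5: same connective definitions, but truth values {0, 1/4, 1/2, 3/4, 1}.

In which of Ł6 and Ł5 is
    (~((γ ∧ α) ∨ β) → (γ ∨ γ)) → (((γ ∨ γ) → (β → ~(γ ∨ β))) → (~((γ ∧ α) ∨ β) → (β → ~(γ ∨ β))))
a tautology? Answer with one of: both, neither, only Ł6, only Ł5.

In Ł6: every assignment gives 1 — tautology.
In Ł5: every assignment gives 1 — tautology.

both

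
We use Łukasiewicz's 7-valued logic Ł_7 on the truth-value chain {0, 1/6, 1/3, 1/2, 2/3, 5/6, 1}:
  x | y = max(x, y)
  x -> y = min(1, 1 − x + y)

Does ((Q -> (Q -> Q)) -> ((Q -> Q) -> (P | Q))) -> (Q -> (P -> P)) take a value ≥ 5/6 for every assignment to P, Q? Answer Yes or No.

Yes

At P = 1/2, Q = 0, for instance:
Q -> Q = 0 -> 0 = 1
Q -> (Q -> Q) = 0 -> 1 = 1
Q -> Q = 0 -> 0 = 1
P | Q = 1/2 | 0 = 1/2
(Q -> Q) -> (P | Q) = 1 -> 1/2 = 1/2
(Q -> (Q -> Q)) -> ((Q -> Q) -> (P | Q)) = 1 -> 1/2 = 1/2
P -> P = 1/2 -> 1/2 = 1
Q -> (P -> P) = 0 -> 1 = 1
((Q -> (Q -> Q)) -> ((Q -> Q) -> (P | Q))) -> (Q -> (P -> P)) = 1/2 -> 1 = 1
and checking the remaining 48 assignments likewise gives ≥ 5/6 in every case.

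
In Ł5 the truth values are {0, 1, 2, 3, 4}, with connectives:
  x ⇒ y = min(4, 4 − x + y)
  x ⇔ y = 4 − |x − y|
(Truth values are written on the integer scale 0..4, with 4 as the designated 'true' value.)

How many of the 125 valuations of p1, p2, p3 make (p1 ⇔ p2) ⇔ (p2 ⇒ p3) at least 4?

29

value 4: 29 assignments (counts)
value 3: 44 assignments
value 2: 29 assignments
value 1: 16 assignments
value 0: 7 assignments
So 29 of the 125 assignments meet the threshold.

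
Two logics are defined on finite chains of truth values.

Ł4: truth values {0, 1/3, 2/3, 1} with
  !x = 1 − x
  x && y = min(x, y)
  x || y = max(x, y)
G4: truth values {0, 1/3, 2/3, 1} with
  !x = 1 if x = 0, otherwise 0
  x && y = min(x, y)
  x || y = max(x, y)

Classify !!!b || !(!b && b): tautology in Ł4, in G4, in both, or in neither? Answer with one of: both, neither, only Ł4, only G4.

only G4

In Ł4: at b = 1/3 the value is 2/3 — not a tautology.
In G4: every assignment gives 1 — tautology.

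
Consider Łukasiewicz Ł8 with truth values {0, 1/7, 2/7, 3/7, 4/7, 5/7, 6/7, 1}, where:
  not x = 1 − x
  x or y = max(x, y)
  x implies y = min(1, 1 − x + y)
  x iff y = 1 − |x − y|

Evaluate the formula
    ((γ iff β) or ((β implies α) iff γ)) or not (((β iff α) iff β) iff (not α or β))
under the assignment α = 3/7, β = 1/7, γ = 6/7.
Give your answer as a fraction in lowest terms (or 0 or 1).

6/7

γ iff β = 6/7 iff 1/7 = 2/7
β implies α = 1/7 implies 3/7 = 1
(β implies α) iff γ = 1 iff 6/7 = 6/7
(γ iff β) or ((β implies α) iff γ) = 2/7 or 6/7 = 6/7
β iff α = 1/7 iff 3/7 = 5/7
(β iff α) iff β = 5/7 iff 1/7 = 3/7
not α = not 3/7 = 4/7
not α or β = 4/7 or 1/7 = 4/7
((β iff α) iff β) iff (not α or β) = 3/7 iff 4/7 = 6/7
not (((β iff α) iff β) iff (not α or β)) = not 6/7 = 1/7
((γ iff β) or ((β implies α) iff γ)) or not (((β iff α) iff β) iff (not α or β)) = 6/7 or 1/7 = 6/7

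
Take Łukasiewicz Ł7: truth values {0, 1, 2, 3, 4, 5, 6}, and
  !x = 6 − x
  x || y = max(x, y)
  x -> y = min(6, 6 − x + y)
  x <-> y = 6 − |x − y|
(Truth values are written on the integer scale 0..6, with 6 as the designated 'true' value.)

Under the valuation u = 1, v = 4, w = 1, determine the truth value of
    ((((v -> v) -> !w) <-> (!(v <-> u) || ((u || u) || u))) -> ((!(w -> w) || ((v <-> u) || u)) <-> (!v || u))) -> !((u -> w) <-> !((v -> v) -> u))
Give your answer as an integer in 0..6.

1

v -> v = 4 -> 4 = 6
!w = !1 = 5
(v -> v) -> !w = 6 -> 5 = 5
v <-> u = 4 <-> 1 = 3
!(v <-> u) = !3 = 3
u || u = 1 || 1 = 1
(u || u) || u = 1 || 1 = 1
!(v <-> u) || ((u || u) || u) = 3 || 1 = 3
((v -> v) -> !w) <-> (!(v <-> u) || ((u || u) || u)) = 5 <-> 3 = 4
w -> w = 1 -> 1 = 6
!(w -> w) = !6 = 0
v <-> u = 4 <-> 1 = 3
(v <-> u) || u = 3 || 1 = 3
!(w -> w) || ((v <-> u) || u) = 0 || 3 = 3
!v = !4 = 2
!v || u = 2 || 1 = 2
(!(w -> w) || ((v <-> u) || u)) <-> (!v || u) = 3 <-> 2 = 5
(((v -> v) -> !w) <-> (!(v <-> u) || ((u || u) || u))) -> ((!(w -> w) || ((v <-> u) || u)) <-> (!v || u)) = 4 -> 5 = 6
u -> w = 1 -> 1 = 6
v -> v = 4 -> 4 = 6
(v -> v) -> u = 6 -> 1 = 1
!((v -> v) -> u) = !1 = 5
(u -> w) <-> !((v -> v) -> u) = 6 <-> 5 = 5
!((u -> w) <-> !((v -> v) -> u)) = !5 = 1
((((v -> v) -> !w) <-> (!(v <-> u) || ((u || u) || u))) -> ((!(w -> w) || ((v <-> u) || u)) <-> (!v || u))) -> !((u -> w) <-> !((v -> v) -> u)) = 6 -> 1 = 1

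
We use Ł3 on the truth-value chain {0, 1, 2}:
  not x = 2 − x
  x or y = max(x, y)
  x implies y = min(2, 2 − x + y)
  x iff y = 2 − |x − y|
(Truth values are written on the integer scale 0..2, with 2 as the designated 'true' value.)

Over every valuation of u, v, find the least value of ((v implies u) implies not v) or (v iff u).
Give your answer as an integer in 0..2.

Take u = 1, v = 2:
v implies u = 2 implies 1 = 1
not v = not 2 = 0
(v implies u) implies not v = 1 implies 0 = 1
v iff u = 2 iff 1 = 1
((v implies u) implies not v) or (v iff u) = 1 or 1 = 1
No assignment yields a value below 1, so this is the minimum.

1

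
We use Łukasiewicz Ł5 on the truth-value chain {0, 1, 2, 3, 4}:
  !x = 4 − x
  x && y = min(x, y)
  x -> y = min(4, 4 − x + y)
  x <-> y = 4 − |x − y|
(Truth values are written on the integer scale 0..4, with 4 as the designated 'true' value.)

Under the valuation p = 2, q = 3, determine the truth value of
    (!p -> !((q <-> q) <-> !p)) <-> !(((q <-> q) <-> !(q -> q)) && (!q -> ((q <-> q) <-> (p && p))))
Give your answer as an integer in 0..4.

!p = !2 = 2
q <-> q = 3 <-> 3 = 4
!p = !2 = 2
(q <-> q) <-> !p = 4 <-> 2 = 2
!((q <-> q) <-> !p) = !2 = 2
!p -> !((q <-> q) <-> !p) = 2 -> 2 = 4
q <-> q = 3 <-> 3 = 4
q -> q = 3 -> 3 = 4
!(q -> q) = !4 = 0
(q <-> q) <-> !(q -> q) = 4 <-> 0 = 0
!q = !3 = 1
q <-> q = 3 <-> 3 = 4
p && p = 2 && 2 = 2
(q <-> q) <-> (p && p) = 4 <-> 2 = 2
!q -> ((q <-> q) <-> (p && p)) = 1 -> 2 = 4
((q <-> q) <-> !(q -> q)) && (!q -> ((q <-> q) <-> (p && p))) = 0 && 4 = 0
!(((q <-> q) <-> !(q -> q)) && (!q -> ((q <-> q) <-> (p && p)))) = !0 = 4
(!p -> !((q <-> q) <-> !p)) <-> !(((q <-> q) <-> !(q -> q)) && (!q -> ((q <-> q) <-> (p && p)))) = 4 <-> 4 = 4

4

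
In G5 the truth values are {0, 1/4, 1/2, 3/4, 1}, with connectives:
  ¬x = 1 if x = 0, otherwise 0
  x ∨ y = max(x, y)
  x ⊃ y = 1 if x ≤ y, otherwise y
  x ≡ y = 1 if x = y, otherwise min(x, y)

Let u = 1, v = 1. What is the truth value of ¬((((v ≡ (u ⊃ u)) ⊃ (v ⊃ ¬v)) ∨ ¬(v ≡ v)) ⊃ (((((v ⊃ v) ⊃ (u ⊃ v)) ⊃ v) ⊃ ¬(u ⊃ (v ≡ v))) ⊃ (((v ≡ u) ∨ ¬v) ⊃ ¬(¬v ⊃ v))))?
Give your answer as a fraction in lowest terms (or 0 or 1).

0

u ⊃ u = 1 ⊃ 1 = 1
v ≡ (u ⊃ u) = 1 ≡ 1 = 1
¬v = ¬1 = 0
v ⊃ ¬v = 1 ⊃ 0 = 0
(v ≡ (u ⊃ u)) ⊃ (v ⊃ ¬v) = 1 ⊃ 0 = 0
v ≡ v = 1 ≡ 1 = 1
¬(v ≡ v) = ¬1 = 0
((v ≡ (u ⊃ u)) ⊃ (v ⊃ ¬v)) ∨ ¬(v ≡ v) = 0 ∨ 0 = 0
v ⊃ v = 1 ⊃ 1 = 1
u ⊃ v = 1 ⊃ 1 = 1
(v ⊃ v) ⊃ (u ⊃ v) = 1 ⊃ 1 = 1
((v ⊃ v) ⊃ (u ⊃ v)) ⊃ v = 1 ⊃ 1 = 1
v ≡ v = 1 ≡ 1 = 1
u ⊃ (v ≡ v) = 1 ⊃ 1 = 1
¬(u ⊃ (v ≡ v)) = ¬1 = 0
(((v ⊃ v) ⊃ (u ⊃ v)) ⊃ v) ⊃ ¬(u ⊃ (v ≡ v)) = 1 ⊃ 0 = 0
v ≡ u = 1 ≡ 1 = 1
¬v = ¬1 = 0
(v ≡ u) ∨ ¬v = 1 ∨ 0 = 1
¬v = ¬1 = 0
¬v ⊃ v = 0 ⊃ 1 = 1
¬(¬v ⊃ v) = ¬1 = 0
((v ≡ u) ∨ ¬v) ⊃ ¬(¬v ⊃ v) = 1 ⊃ 0 = 0
((((v ⊃ v) ⊃ (u ⊃ v)) ⊃ v) ⊃ ¬(u ⊃ (v ≡ v))) ⊃ (((v ≡ u) ∨ ¬v) ⊃ ¬(¬v ⊃ v)) = 0 ⊃ 0 = 1
(((v ≡ (u ⊃ u)) ⊃ (v ⊃ ¬v)) ∨ ¬(v ≡ v)) ⊃ (((((v ⊃ v) ⊃ (u ⊃ v)) ⊃ v) ⊃ ¬(u ⊃ (v ≡ v))) ⊃ (((v ≡ u) ∨ ¬v) ⊃ ¬(¬v ⊃ v))) = 0 ⊃ 1 = 1
¬((((v ≡ (u ⊃ u)) ⊃ (v ⊃ ¬v)) ∨ ¬(v ≡ v)) ⊃ (((((v ⊃ v) ⊃ (u ⊃ v)) ⊃ v) ⊃ ¬(u ⊃ (v ≡ v))) ⊃ (((v ≡ u) ∨ ¬v) ⊃ ¬(¬v ⊃ v)))) = ¬1 = 0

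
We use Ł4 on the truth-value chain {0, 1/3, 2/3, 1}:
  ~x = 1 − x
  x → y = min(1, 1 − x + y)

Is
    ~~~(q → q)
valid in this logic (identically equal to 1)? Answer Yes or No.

Counterexample: take q = 0.
q → q = 0 → 0 = 1
~(q → q) = ~1 = 0
~~(q → q) = ~0 = 1
~~~(q → q) = ~1 = 0
This gives 0 ≠ 1.

No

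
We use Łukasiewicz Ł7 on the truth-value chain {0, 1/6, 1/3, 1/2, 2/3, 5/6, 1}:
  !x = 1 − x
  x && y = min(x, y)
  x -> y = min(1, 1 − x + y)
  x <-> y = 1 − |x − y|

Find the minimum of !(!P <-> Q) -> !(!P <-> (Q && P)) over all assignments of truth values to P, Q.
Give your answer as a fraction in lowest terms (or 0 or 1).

1/2

Take P = 1/2, Q = 1:
!P = !1/2 = 1/2
!P <-> Q = 1/2 <-> 1 = 1/2
!(!P <-> Q) = !1/2 = 1/2
!P = !1/2 = 1/2
Q && P = 1 && 1/2 = 1/2
!P <-> (Q && P) = 1/2 <-> 1/2 = 1
!(!P <-> (Q && P)) = !1 = 0
!(!P <-> Q) -> !(!P <-> (Q && P)) = 1/2 -> 0 = 1/2
No assignment yields a value below 1/2, so this is the minimum.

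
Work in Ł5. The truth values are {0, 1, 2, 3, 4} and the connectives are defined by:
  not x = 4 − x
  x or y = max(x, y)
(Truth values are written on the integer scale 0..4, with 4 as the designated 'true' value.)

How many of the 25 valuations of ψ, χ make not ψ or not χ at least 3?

16

value 4: 9 assignments (counts)
value 3: 7 assignments (counts)
value 2: 5 assignments
value 1: 3 assignments
value 0: 1 assignment
So 16 of the 25 assignments meet the threshold.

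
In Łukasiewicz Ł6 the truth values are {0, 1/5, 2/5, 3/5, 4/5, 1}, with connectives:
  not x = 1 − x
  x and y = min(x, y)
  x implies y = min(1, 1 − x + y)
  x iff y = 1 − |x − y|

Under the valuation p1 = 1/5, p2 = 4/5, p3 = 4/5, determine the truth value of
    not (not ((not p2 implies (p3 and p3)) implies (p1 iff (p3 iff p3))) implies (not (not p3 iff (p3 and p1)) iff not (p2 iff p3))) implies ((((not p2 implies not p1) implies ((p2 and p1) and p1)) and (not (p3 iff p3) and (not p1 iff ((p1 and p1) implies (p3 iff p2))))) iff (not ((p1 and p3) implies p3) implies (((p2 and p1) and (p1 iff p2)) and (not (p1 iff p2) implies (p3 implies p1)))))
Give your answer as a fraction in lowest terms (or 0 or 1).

not p2 = not 4/5 = 1/5
p3 and p3 = 4/5 and 4/5 = 4/5
not p2 implies (p3 and p3) = 1/5 implies 4/5 = 1
p3 iff p3 = 4/5 iff 4/5 = 1
p1 iff (p3 iff p3) = 1/5 iff 1 = 1/5
(not p2 implies (p3 and p3)) implies (p1 iff (p3 iff p3)) = 1 implies 1/5 = 1/5
not ((not p2 implies (p3 and p3)) implies (p1 iff (p3 iff p3))) = not 1/5 = 4/5
not p3 = not 4/5 = 1/5
p3 and p1 = 4/5 and 1/5 = 1/5
not p3 iff (p3 and p1) = 1/5 iff 1/5 = 1
not (not p3 iff (p3 and p1)) = not 1 = 0
p2 iff p3 = 4/5 iff 4/5 = 1
not (p2 iff p3) = not 1 = 0
not (not p3 iff (p3 and p1)) iff not (p2 iff p3) = 0 iff 0 = 1
not ((not p2 implies (p3 and p3)) implies (p1 iff (p3 iff p3))) implies (not (not p3 iff (p3 and p1)) iff not (p2 iff p3)) = 4/5 implies 1 = 1
not (not ((not p2 implies (p3 and p3)) implies (p1 iff (p3 iff p3))) implies (not (not p3 iff (p3 and p1)) iff not (p2 iff p3))) = not 1 = 0
not p2 = not 4/5 = 1/5
not p1 = not 1/5 = 4/5
not p2 implies not p1 = 1/5 implies 4/5 = 1
p2 and p1 = 4/5 and 1/5 = 1/5
(p2 and p1) and p1 = 1/5 and 1/5 = 1/5
(not p2 implies not p1) implies ((p2 and p1) and p1) = 1 implies 1/5 = 1/5
p3 iff p3 = 4/5 iff 4/5 = 1
not (p3 iff p3) = not 1 = 0
not p1 = not 1/5 = 4/5
p1 and p1 = 1/5 and 1/5 = 1/5
p3 iff p2 = 4/5 iff 4/5 = 1
(p1 and p1) implies (p3 iff p2) = 1/5 implies 1 = 1
not p1 iff ((p1 and p1) implies (p3 iff p2)) = 4/5 iff 1 = 4/5
not (p3 iff p3) and (not p1 iff ((p1 and p1) implies (p3 iff p2))) = 0 and 4/5 = 0
((not p2 implies not p1) implies ((p2 and p1) and p1)) and (not (p3 iff p3) and (not p1 iff ((p1 and p1) implies (p3 iff p2)))) = 1/5 and 0 = 0
p1 and p3 = 1/5 and 4/5 = 1/5
(p1 and p3) implies p3 = 1/5 implies 4/5 = 1
not ((p1 and p3) implies p3) = not 1 = 0
p2 and p1 = 4/5 and 1/5 = 1/5
p1 iff p2 = 1/5 iff 4/5 = 2/5
(p2 and p1) and (p1 iff p2) = 1/5 and 2/5 = 1/5
p1 iff p2 = 1/5 iff 4/5 = 2/5
not (p1 iff p2) = not 2/5 = 3/5
p3 implies p1 = 4/5 implies 1/5 = 2/5
not (p1 iff p2) implies (p3 implies p1) = 3/5 implies 2/5 = 4/5
((p2 and p1) and (p1 iff p2)) and (not (p1 iff p2) implies (p3 implies p1)) = 1/5 and 4/5 = 1/5
not ((p1 and p3) implies p3) implies (((p2 and p1) and (p1 iff p2)) and (not (p1 iff p2) implies (p3 implies p1))) = 0 implies 1/5 = 1
(((not p2 implies not p1) implies ((p2 and p1) and p1)) and (not (p3 iff p3) and (not p1 iff ((p1 and p1) implies (p3 iff p2))))) iff (not ((p1 and p3) implies p3) implies (((p2 and p1) and (p1 iff p2)) and (not (p1 iff p2) implies (p3 implies p1)))) = 0 iff 1 = 0
not (not ((not p2 implies (p3 and p3)) implies (p1 iff (p3 iff p3))) implies (not (not p3 iff (p3 and p1)) iff not (p2 iff p3))) implies ((((not p2 implies not p1) implies ((p2 and p1) and p1)) and (not (p3 iff p3) and (not p1 iff ((p1 and p1) implies (p3 iff p2))))) iff (not ((p1 and p3) implies p3) implies (((p2 and p1) and (p1 iff p2)) and (not (p1 iff p2) implies (p3 implies p1))))) = 0 implies 0 = 1

1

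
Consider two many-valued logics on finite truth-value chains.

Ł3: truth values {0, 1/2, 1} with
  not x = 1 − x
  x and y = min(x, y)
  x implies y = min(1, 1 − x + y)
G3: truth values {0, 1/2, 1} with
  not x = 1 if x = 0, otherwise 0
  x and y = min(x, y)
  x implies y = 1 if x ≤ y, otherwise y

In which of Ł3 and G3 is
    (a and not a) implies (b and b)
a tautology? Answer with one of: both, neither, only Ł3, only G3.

only G3

In Ł3: at a = 1/2, b = 0 the value is 1/2 — not a tautology.
In G3: every assignment gives 1 — tautology.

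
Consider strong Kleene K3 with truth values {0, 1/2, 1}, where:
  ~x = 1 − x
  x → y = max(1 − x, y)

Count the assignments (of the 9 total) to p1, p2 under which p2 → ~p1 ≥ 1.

p1 = 0, p2 = 0 ↦ 1  ≥
p1 = 0, p2 = 1/2 ↦ 1  ≥
p1 = 0, p2 = 1 ↦ 1  ≥
p1 = 1/2, p2 = 0 ↦ 1  ≥
p1 = 1/2, p2 = 1/2 ↦ 1/2  <
p1 = 1/2, p2 = 1 ↦ 1/2  <
p1 = 1, p2 = 0 ↦ 1  ≥
p1 = 1, p2 = 1/2 ↦ 1/2  <
p1 = 1, p2 = 1 ↦ 0  <
So 5 of the 9 assignments meet the threshold.

5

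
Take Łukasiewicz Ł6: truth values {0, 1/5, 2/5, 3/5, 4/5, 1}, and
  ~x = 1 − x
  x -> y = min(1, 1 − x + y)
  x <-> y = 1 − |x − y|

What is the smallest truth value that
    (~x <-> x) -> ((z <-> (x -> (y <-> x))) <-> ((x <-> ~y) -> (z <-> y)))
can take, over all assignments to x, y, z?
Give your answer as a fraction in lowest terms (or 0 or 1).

1/5

Take x = 2/5, y = 0, z = 0:
~x = ~2/5 = 3/5
~x <-> x = 3/5 <-> 2/5 = 4/5
y <-> x = 0 <-> 2/5 = 3/5
x -> (y <-> x) = 2/5 -> 3/5 = 1
z <-> (x -> (y <-> x)) = 0 <-> 1 = 0
~y = ~0 = 1
x <-> ~y = 2/5 <-> 1 = 2/5
z <-> y = 0 <-> 0 = 1
(x <-> ~y) -> (z <-> y) = 2/5 -> 1 = 1
(z <-> (x -> (y <-> x))) <-> ((x <-> ~y) -> (z <-> y)) = 0 <-> 1 = 0
(~x <-> x) -> ((z <-> (x -> (y <-> x))) <-> ((x <-> ~y) -> (z <-> y))) = 4/5 -> 0 = 1/5
No assignment yields a value below 1/5, so this is the minimum.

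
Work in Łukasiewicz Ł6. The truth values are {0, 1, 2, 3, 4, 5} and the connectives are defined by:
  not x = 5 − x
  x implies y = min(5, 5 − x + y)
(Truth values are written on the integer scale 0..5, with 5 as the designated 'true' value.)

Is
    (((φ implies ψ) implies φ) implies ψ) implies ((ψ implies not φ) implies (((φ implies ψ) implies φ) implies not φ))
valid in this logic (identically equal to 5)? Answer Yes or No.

Yes

At φ = 2, ψ = 5, for instance:
φ implies ψ = 2 implies 5 = 5
(φ implies ψ) implies φ = 5 implies 2 = 2
((φ implies ψ) implies φ) implies ψ = 2 implies 5 = 5
not φ = not 2 = 3
ψ implies not φ = 5 implies 3 = 3
((φ implies ψ) implies φ) implies not φ = 2 implies 3 = 5
(ψ implies not φ) implies (((φ implies ψ) implies φ) implies not φ) = 3 implies 5 = 5
(((φ implies ψ) implies φ) implies ψ) implies ((ψ implies not φ) implies (((φ implies ψ) implies φ) implies not φ)) = 5 implies 5 = 5
and checking the remaining 35 assignments likewise gives ≥ 5 in every case.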